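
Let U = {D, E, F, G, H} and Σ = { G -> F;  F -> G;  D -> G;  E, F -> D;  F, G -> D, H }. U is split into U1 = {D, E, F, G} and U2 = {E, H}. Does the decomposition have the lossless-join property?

Common attributes: U1 ∩ U2 = {E}.
No dependency enlarges {E}, so (E)⁺ = {E}.
The closure contains neither all of U1 = {D, E, F, G} nor all of U2 = {E, H}, so the common attributes are not a superkey of either fragment. The join is lossy.

No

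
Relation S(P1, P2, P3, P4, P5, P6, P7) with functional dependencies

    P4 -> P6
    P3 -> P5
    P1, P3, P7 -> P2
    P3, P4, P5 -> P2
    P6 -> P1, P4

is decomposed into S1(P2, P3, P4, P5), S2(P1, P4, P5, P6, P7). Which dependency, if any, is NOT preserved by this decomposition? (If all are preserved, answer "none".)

P1, P3, P7 -> P2

Check P1, P3, P7 → P2: no single fragment contains all of {P1, P2, P3, P7}, and the restricted closure of {P1, P3, P7} across the fragments never reaches {P2}.
P4 → P6 is preserved.
P3 → P5 is preserved.
P3, P4, P5 → P2 is preserved.
P6 → P1, P4 is preserved.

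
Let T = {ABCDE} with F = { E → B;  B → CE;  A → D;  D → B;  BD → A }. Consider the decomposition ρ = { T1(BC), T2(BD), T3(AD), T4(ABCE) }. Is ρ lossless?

Yes

Chase test. Columns are ABCDE; row i has aⱼ where attribute j ∈ Ti, else bᵢⱼ.
Initial tableau (one row per fragment):
  row 1: b11 a2 a3 b14 b15
  row 2: b21 a2 b23 a4 b25
  row 3: a1 b32 b33 a4 b35
  row 4: a1 a2 a3 b44 a5
Rows 1 and 2 agree on B; apply B→CE and equate their CE entries.
Rows 1 and 4 agree on B; apply B→CE and equate their CE entries.
Rows 3 and 4 agree on A; apply A→D and equate their D entries.
Rows 2 and 3 agree on D; apply D→B and equate their B entries.
Rows 2 and 3 agree on BD; apply BD→A and equate their A entries.
Rows 1 and 3 agree on B; apply B→CE and equate their CE entries.
Row 2 is now all distinguished symbols — the join is lossless.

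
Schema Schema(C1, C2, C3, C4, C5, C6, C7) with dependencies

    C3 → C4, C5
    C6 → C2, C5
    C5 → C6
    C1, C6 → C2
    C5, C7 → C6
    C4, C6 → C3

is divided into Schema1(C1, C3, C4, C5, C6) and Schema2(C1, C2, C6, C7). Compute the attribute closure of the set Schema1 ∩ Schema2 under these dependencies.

C1, C2, C5, C6

Schema1 ∩ Schema2 = {C1, C6}.
C6 → C2, C5 applies, adding C2, C5
Closure: {C1, C2, C5, C6}.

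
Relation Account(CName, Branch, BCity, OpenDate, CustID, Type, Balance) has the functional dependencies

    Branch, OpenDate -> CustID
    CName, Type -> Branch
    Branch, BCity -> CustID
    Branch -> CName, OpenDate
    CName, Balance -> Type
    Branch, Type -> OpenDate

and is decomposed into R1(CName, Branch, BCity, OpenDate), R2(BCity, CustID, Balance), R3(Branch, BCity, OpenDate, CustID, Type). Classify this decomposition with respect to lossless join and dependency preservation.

lossy and not dependency-preserving

Lossless test (chase): Rows 1 and 3 agree on Branch, OpenDate; apply Branch, OpenDate→CustID and equate their CustID entries. Rows 1 and 3 agree on Branch; apply Branch→CName, OpenDate and equate their CName, OpenDate entries. No row becomes fully distinguished — the join is lossy.
Dependency preservation: the restricted closure of {CName, Type} across the fragments never reaches {Branch}, so CName, Type → Branch cannot be enforced without a join — not preserved.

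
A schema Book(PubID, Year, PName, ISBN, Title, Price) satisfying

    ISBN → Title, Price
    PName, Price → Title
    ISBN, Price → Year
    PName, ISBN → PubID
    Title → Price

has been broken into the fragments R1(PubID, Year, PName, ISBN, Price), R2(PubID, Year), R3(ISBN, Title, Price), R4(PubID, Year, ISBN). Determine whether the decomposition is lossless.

Yes

Chase test. Columns are PubID, Year, PName, ISBN, Title, Price; row i has aⱼ where attribute j ∈ Ri, else bᵢⱼ.
Initial tableau (one row per fragment):
  row 1: a1 a2 a3 a4 b15 a6
  row 2: a1 a2 b23 b24 b25 b26
  row 3: b31 b32 b33 a4 a5 a6
  row 4: a1 a2 b43 a4 b45 b46
Rows 1 and 3 agree on ISBN; apply ISBN→Title, Price and equate their Title, Price entries.
Rows 1 and 4 agree on ISBN; apply ISBN→Title, Price and equate their Title, Price entries.
Rows 1 and 3 agree on ISBN, Price; apply ISBN, Price→Year and equate their Year entries.
Row 1 is now all distinguished symbols — the join is lossless.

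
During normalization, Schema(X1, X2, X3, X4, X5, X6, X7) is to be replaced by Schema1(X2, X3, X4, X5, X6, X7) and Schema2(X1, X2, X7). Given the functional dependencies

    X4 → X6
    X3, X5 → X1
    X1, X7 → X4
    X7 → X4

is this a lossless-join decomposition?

No

Common attributes: Schema1 ∩ Schema2 = {X2, X7}.
Closure of {X2, X7}: X7 → X4 applies, adding X4; X4 → X6 applies, adding X6. So (X2, X7)⁺ = {X2, X4, X6, X7}.
The closure contains neither all of Schema1 = {X2, X3, X4, X5, X6, X7} nor all of Schema2 = {X1, X2, X7}, so the common attributes are not a superkey of either fragment. The join is lossy.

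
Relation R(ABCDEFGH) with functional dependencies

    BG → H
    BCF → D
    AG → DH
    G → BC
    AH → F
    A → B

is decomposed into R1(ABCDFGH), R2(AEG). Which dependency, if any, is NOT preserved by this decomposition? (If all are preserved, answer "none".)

none

BG → H lies within R1.
BCF → D lies within R1.
AG → DH lies within R1.
G → BC lies within R1.
AH → F lies within R1.
A → B lies within R1.
Every dependency is enforceable on the fragments, so the decomposition is dependency-preserving.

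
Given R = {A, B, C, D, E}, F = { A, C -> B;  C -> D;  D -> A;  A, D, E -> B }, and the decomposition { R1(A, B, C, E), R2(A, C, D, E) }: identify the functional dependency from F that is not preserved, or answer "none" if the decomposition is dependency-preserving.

Check A, D, E → B: no single fragment contains all of {A, B, D, E}, and the restricted closure of {A, D, E} across the fragments never reaches {B}.
A, C → B is preserved.
C → D is preserved.
D → A is preserved.

A, D, E -> B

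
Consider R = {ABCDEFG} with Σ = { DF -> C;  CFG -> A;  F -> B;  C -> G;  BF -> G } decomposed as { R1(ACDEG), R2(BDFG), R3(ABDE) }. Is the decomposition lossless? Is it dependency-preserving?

lossy and not dependency-preserving

Lossless test (chase): applying each FD to every pair of rows produces no changes in the tableau, so no row becomes fully distinguished — the join is lossy.
Dependency preservation: the restricted closure of {DF} across the fragments never reaches {C}, so DF → C cannot be enforced without a join — not preserved.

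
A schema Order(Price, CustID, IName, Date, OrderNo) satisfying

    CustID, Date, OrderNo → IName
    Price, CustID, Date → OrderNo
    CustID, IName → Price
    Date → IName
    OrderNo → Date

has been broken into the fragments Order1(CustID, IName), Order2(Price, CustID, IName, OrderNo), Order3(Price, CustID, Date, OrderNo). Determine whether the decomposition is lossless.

Chase test. Columns are Price, CustID, IName, Date, OrderNo; row i has aⱼ where attribute j ∈ Orderi, else bᵢⱼ.
Initial tableau (one row per fragment):
  row 1: b11 a2 a3 b14 b15
  row 2: a1 a2 a3 b24 a5
  row 3: a1 a2 b33 a4 a5
Rows 1 and 2 agree on CustID, IName; apply CustID, IName→Price and equate their Price entries.
Rows 2 and 3 agree on OrderNo; apply OrderNo→Date and equate their Date entries.
Rows 2 and 3 agree on CustID, Date, OrderNo; apply CustID, Date, OrderNo→IName and equate their IName entries.
Row 2 is now all distinguished symbols — the join is lossless.

Yes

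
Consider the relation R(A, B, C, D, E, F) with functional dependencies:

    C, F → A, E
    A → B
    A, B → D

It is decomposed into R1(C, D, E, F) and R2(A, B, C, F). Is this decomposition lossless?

Yes

Common attributes: R1 ∩ R2 = {C, F}.
Closure of {C, F}: C, F → A, E applies, adding A, E; A → B applies, adding B; A, B → D applies, adding D. So (C, F)⁺ = {A, B, C, D, E, F}.
This closure contains every attribute of R1, so R1 ∩ R2 → R1. The join is lossless.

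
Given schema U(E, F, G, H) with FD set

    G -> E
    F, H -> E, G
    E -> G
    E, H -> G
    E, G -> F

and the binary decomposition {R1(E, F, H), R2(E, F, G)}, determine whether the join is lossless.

Common attributes: R1 ∩ R2 = {E, F}.
Closure of {E, F}: E → G applies, adding G. So (E, F)⁺ = {E, F, G}.
This closure contains every attribute of R2, so R1 ∩ R2 → R2. The join is lossless.

Yes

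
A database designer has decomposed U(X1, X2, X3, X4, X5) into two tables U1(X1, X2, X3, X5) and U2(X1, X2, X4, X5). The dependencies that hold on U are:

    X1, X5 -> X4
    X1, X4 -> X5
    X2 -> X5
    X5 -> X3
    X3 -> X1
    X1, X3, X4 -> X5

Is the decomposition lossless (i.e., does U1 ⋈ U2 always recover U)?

Common attributes: U1 ∩ U2 = {X1, X2, X5}.
Closure of {X1, X2, X5}: X1, X5 → X4 applies, adding X4; X5 → X3 applies, adding X3. So (X1, X2, X5)⁺ = {X1, X2, X3, X4, X5}.
This closure contains every attribute of U1, so U1 ∩ U2 → U1. The join is lossless.

Yes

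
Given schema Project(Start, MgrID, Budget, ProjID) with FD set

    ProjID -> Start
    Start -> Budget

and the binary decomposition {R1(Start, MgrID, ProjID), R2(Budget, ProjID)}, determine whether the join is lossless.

Yes

Common attributes: R1 ∩ R2 = {ProjID}.
Closure of {ProjID}: ProjID → Start applies, adding Start; Start → Budget applies, adding Budget. So (ProjID)⁺ = {Start, Budget, ProjID}.
This closure contains every attribute of R2, so R1 ∩ R2 → R2. The join is lossless.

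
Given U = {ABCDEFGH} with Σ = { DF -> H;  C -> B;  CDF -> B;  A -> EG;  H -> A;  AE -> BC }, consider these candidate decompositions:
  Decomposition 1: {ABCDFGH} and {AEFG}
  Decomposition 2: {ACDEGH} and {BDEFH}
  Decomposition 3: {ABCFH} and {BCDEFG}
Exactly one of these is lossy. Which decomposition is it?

Decomposition 1: common = {AFG}, closure = {ABCEFG} → lossless.
Decomposition 2: common = {DEH}, closure = {ABCDEGH} → lossless.
Decomposition 3: common = {BCF}, closure = {BCF} → lossy.

Decomposition 3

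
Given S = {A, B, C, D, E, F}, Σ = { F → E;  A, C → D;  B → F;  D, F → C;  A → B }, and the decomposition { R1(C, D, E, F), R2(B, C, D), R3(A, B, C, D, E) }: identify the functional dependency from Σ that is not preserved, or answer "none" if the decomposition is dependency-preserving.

Check B → F: no single fragment contains all of {B, F}, and the restricted closure of {B} across the fragments never reaches {F}.
F → E is preserved.
A, C → D is preserved.
D, F → C is preserved.
A → B is preserved.

B → F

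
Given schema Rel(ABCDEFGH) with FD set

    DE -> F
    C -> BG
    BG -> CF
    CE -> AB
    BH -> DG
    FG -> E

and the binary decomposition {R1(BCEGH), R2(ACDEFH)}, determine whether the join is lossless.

Yes

Common attributes: R1 ∩ R2 = {CEH}.
Closure of {CEH}: C → BG applies, adding BG; BG → CF applies, adding F; CE → AB applies, adding A; BH → DG applies, adding D. So (CEH)⁺ = {ABCDEFGH}.
This closure contains every attribute of R1, so R1 ∩ R2 → R1. The join is lossless.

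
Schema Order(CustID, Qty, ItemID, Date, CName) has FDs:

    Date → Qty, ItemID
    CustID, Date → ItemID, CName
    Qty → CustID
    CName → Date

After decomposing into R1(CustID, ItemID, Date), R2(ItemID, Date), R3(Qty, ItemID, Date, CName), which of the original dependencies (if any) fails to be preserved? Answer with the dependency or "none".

Qty → CustID

Check Qty → CustID: no single fragment contains all of {CustID, Qty}, and the restricted closure of {Qty} across the fragments never reaches {CustID}.
Date → Qty, ItemID is preserved.
CustID, Date → ItemID, CName is preserved.
CName → Date is preserved.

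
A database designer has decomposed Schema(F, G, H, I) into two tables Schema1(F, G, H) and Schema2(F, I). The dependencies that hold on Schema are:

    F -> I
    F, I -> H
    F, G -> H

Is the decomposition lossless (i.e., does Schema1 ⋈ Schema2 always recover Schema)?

Yes

Common attributes: Schema1 ∩ Schema2 = {F}.
Closure of {F}: F → I applies, adding I; F, I → H applies, adding H. So (F)⁺ = {F, H, I}.
This closure contains every attribute of Schema2, so Schema1 ∩ Schema2 → Schema2. The join is lossless.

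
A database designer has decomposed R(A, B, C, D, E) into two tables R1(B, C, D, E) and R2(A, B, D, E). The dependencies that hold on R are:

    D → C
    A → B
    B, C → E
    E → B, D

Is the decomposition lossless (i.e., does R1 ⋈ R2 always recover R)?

Common attributes: R1 ∩ R2 = {B, D, E}.
Closure of {B, D, E}: D → C applies, adding C. So (B, D, E)⁺ = {B, C, D, E}.
This closure contains every attribute of R1, so R1 ∩ R2 → R1. The join is lossless.

Yes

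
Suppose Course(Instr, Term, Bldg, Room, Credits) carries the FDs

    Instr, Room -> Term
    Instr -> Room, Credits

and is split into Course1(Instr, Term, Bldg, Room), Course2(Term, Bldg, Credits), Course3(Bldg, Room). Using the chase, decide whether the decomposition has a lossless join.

Chase test. Columns are Instr, Term, Bldg, Room, Credits; row i has aⱼ where attribute j ∈ Coursei, else bᵢⱼ.
Initial tableau (one row per fragment):
  row 1: a1 a2 a3 a4 b15
  row 2: b21 a2 a3 b24 a5
  row 3: b31 b32 a3 a4 b35
No row becomes fully distinguished — the join is lossy.

No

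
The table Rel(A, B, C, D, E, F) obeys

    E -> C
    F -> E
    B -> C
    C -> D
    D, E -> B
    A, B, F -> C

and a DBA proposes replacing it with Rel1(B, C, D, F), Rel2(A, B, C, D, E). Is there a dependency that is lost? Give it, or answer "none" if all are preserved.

F -> E

Check F → E: no single fragment contains all of {E, F}, and the restricted closure of {F} across the fragments never reaches {E}.
E → C is preserved.
B → C is preserved.
C → D is preserved.
D, E → B is preserved.
A, B, F → C is preserved.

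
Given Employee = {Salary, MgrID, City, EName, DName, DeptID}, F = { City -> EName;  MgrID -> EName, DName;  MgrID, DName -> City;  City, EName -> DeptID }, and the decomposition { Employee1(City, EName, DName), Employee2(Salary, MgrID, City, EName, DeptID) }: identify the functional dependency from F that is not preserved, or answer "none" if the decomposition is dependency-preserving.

Check MgrID → EName, DName: no single fragment contains all of {MgrID, EName, DName}, and the restricted closure of {MgrID} across the fragments never reaches {EName, DName}.
City → EName is preserved.
MgrID, DName → City is preserved.
City, EName → DeptID is preserved.

MgrID -> EName, DName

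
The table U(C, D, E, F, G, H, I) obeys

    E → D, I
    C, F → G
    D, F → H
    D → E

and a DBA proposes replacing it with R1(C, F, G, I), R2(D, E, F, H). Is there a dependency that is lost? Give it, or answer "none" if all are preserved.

Check E → D, I: no single fragment contains all of {D, E, I}, and the restricted closure of {E} across the fragments never reaches {D, I}.
C, F → G is preserved.
D, F → H is preserved.
D → E is preserved.

E → D, I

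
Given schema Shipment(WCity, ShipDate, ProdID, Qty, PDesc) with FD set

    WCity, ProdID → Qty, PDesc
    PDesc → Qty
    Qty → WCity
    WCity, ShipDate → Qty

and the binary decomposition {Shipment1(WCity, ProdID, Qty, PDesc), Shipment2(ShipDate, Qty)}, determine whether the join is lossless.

Common attributes: Shipment1 ∩ Shipment2 = {Qty}.
Closure of {Qty}: Qty → WCity applies, adding WCity. So (Qty)⁺ = {WCity, Qty}.
The closure contains neither all of Shipment1 = {WCity, ProdID, Qty, PDesc} nor all of Shipment2 = {ShipDate, Qty}, so the common attributes are not a superkey of either fragment. The join is lossy.

No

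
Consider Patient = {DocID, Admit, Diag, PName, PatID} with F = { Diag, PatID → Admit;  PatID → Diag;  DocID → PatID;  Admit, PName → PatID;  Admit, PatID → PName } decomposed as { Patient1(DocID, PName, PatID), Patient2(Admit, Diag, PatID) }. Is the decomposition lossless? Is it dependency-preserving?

Lossless test: (PatID)⁺ = {Admit, Diag, PName, PatID}, which contains all of one fragment — lossless.
Dependency preservation: the restricted closure of {Admit, PName} across the fragments never reaches {PatID}, so Admit, PName → PatID cannot be enforced without a join — not preserved.

lossless but not dependency-preserving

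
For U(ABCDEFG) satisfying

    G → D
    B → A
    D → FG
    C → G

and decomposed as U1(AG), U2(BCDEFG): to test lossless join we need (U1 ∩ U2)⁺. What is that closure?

DFG

U1 ∩ U2 = {G}.
G → D applies, adding D
D → FG applies, adding F
Closure: {DFG}.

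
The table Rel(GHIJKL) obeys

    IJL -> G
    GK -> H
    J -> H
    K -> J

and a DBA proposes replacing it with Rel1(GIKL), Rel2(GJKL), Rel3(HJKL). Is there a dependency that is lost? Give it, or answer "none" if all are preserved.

Check IJL → G: no single fragment contains all of {GIJL}, and the restricted closure of {IJL} across the fragments never reaches {G}.
GK → H is preserved.
J → H is preserved.
K → J is preserved.

IJL -> G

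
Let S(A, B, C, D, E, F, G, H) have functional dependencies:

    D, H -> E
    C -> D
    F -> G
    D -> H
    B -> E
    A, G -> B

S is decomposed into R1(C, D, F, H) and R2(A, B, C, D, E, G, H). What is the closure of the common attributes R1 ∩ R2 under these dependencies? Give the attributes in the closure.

R1 ∩ R2 = {C, D, H}.
D, H → E applies, adding E
Closure: {C, D, E, H}.

C, D, E, H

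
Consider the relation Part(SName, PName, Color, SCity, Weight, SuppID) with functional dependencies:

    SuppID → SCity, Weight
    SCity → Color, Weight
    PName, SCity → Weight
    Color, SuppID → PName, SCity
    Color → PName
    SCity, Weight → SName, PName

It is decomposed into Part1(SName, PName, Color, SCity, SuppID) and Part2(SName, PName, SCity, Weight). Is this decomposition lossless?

Yes

Common attributes: Part1 ∩ Part2 = {SName, PName, SCity}.
Closure of {SName, PName, SCity}: SCity → Color, Weight applies, adding Color, Weight. So (SName, PName, SCity)⁺ = {SName, PName, Color, SCity, Weight}.
This closure contains every attribute of Part2, so Part1 ∩ Part2 → Part2. The join is lossless.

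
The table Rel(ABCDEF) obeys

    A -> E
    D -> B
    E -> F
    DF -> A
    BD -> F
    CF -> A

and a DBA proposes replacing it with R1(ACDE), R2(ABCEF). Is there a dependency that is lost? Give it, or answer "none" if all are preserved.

D -> B

Check D → B: no single fragment contains all of {BD}, and the restricted closure of {D} across the fragments never reaches {B}.
A → E is preserved.
E → F is preserved.
DF → A is preserved.
BD → F is preserved.
CF → A is preserved.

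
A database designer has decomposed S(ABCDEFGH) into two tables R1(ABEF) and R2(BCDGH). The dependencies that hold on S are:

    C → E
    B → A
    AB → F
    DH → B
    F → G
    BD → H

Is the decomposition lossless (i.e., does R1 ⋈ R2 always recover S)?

Common attributes: R1 ∩ R2 = {B}.
Closure of {B}: B → A applies, adding A; AB → F applies, adding F; F → G applies, adding G. So (B)⁺ = {ABFG}.
The closure contains neither all of R1 = {ABEF} nor all of R2 = {BCDGH}, so the common attributes are not a superkey of either fragment. The join is lossy.

No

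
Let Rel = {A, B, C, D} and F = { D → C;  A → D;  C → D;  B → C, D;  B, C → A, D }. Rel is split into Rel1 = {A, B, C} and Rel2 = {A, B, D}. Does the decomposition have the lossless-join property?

Yes

Common attributes: Rel1 ∩ Rel2 = {A, B}.
Closure of {A, B}: A → D applies, adding D; B → C, D applies, adding C. So (A, B)⁺ = {A, B, C, D}.
This closure contains every attribute of Rel1, so Rel1 ∩ Rel2 → Rel1. The join is lossless.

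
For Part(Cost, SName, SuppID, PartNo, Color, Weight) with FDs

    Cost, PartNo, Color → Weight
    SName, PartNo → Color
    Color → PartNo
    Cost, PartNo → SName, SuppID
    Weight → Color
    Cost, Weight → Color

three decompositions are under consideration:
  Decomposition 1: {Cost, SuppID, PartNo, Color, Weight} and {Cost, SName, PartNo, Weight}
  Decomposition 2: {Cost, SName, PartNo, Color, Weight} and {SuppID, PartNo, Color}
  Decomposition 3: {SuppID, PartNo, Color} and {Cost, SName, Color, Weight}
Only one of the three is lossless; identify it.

Decomposition 1

Decomposition 1: common = {Cost, PartNo, Weight}, closure = {Cost, SName, SuppID, PartNo, Color, Weight} → lossless.
Decomposition 2: common = {PartNo, Color}, closure = {PartNo, Color} → lossy.
Decomposition 3: common = {Color}, closure = {PartNo, Color} → lossy.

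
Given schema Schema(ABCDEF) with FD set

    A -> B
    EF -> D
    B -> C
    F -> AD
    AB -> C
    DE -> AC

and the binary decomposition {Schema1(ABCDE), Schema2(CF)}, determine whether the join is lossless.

Common attributes: Schema1 ∩ Schema2 = {C}.
No dependency enlarges {C}, so (C)⁺ = {C}.
The closure contains neither all of Schema1 = {ABCDE} nor all of Schema2 = {CF}, so the common attributes are not a superkey of either fragment. The join is lossy.

No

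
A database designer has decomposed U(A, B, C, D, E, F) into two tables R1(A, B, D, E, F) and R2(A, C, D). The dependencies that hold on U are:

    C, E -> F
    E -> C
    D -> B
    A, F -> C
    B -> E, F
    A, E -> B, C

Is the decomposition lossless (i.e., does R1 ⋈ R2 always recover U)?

Common attributes: R1 ∩ R2 = {A, D}.
Closure of {A, D}: D → B applies, adding B; B → E, F applies, adding E, F; A, E → B, C applies, adding C. So (A, D)⁺ = {A, B, C, D, E, F}.
This closure contains every attribute of R1, so R1 ∩ R2 → R1. The join is lossless.

Yes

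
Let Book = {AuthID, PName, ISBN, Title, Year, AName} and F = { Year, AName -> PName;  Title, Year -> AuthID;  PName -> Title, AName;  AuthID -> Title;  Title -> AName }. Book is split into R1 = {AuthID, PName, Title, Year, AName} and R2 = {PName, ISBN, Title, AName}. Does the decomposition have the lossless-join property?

No

Common attributes: R1 ∩ R2 = {PName, Title, AName}.
No dependency enlarges {PName, Title, AName}, so (PName, Title, AName)⁺ = {PName, Title, AName}.
The closure contains neither all of R1 = {AuthID, PName, Title, Year, AName} nor all of R2 = {PName, ISBN, Title, AName}, so the common attributes are not a superkey of either fragment. The join is lossy.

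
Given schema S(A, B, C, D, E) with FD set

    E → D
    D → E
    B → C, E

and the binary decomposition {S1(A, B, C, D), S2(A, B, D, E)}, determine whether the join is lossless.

Common attributes: S1 ∩ S2 = {A, B, D}.
Closure of {A, B, D}: D → E applies, adding E; B → C, E applies, adding C. So (A, B, D)⁺ = {A, B, C, D, E}.
This closure contains every attribute of S1, so S1 ∩ S2 → S1. The join is lossless.

Yes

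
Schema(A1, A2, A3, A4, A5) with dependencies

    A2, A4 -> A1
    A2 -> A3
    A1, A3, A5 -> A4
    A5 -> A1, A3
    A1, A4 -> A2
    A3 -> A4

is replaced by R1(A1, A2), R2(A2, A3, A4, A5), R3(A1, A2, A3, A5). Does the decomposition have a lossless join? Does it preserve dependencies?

lossless but not dependency-preserving

Lossless test (chase): Rows 1 and 2 agree on A2; apply A2→A3 and equate their A3 entries. Rows 2 and 3 agree on A5; apply A5→A1, A3 and equate their A1, A3 entries. Rows 1 and 2 agree on A3; apply A3→A4 and equate their A4 entries. Rows 1 and 3 agree on A3; apply A3→A4 and equate their A4 entries. Row 2 is now all distinguished symbols — the join is lossless.
Dependency preservation: the restricted closure of {A1, A4} across the fragments never reaches {A2}, so A1, A4 → A2 cannot be enforced without a join — not preserved.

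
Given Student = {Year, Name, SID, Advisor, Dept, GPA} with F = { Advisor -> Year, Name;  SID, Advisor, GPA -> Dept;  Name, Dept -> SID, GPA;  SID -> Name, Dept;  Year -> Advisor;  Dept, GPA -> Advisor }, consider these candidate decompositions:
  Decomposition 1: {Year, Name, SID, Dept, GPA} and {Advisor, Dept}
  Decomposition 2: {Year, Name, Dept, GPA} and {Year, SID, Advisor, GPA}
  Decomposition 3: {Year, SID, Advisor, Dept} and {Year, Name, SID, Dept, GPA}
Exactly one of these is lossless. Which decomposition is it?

Decomposition 3

Decomposition 1: common = {Dept}, closure = {Dept} → lossy.
Decomposition 2: common = {Year, GPA}, closure = {Year, Name, Advisor, GPA} → lossy.
Decomposition 3: common = {Year, SID, Dept}, closure = {Year, Name, SID, Advisor, Dept, GPA} → lossless.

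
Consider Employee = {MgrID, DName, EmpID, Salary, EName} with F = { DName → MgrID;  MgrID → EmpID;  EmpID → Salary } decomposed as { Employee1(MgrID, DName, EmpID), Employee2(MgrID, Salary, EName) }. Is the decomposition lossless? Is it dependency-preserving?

Lossless test: (MgrID)⁺ = {MgrID, EmpID, Salary}, which is a superkey of neither fragment — lossy.
Dependency preservation: the restricted closure of {EmpID} across the fragments never reaches {Salary}, so EmpID → Salary cannot be enforced without a join — not preserved.

lossy and not dependency-preserving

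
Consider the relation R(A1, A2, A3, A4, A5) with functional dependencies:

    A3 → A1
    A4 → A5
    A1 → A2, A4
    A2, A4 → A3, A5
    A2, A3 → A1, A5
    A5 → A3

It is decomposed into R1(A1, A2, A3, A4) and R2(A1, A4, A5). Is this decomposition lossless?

Common attributes: R1 ∩ R2 = {A1, A4}.
Closure of {A1, A4}: A4 → A5 applies, adding A5; A1 → A2, A4 applies, adding A2; A2, A4 → A3, A5 applies, adding A3. So (A1, A4)⁺ = {A1, A2, A3, A4, A5}.
This closure contains every attribute of R1, so R1 ∩ R2 → R1. The join is lossless.

Yes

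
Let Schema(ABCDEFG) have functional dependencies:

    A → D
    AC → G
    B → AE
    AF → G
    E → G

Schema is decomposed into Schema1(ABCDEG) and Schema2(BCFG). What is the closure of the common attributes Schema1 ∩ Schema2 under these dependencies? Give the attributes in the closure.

ABCDEG

Schema1 ∩ Schema2 = {BCG}.
B → AE applies, adding AE
A → D applies, adding D
Closure: {ABCDEG}.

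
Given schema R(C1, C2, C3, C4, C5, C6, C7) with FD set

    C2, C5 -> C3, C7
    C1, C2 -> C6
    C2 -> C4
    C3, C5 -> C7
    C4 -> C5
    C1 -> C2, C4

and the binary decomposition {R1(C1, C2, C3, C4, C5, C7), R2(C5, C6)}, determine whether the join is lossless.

No

Common attributes: R1 ∩ R2 = {C5}.
No dependency enlarges {C5}, so (C5)⁺ = {C5}.
The closure contains neither all of R1 = {C1, C2, C3, C4, C5, C7} nor all of R2 = {C5, C6}, so the common attributes are not a superkey of either fragment. The join is lossy.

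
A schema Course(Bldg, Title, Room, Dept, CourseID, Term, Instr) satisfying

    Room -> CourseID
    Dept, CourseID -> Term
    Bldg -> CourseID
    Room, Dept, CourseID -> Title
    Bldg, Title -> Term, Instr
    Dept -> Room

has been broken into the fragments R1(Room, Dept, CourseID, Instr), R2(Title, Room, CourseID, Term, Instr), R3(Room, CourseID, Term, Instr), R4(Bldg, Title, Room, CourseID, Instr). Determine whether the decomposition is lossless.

Chase test. Columns are Bldg, Title, Room, Dept, CourseID, Term, Instr; row i has aⱼ where attribute j ∈ Ri, else bᵢⱼ.
Initial tableau (one row per fragment):
  row 1: b11 b12 a3 a4 a5 b16 a7
  row 2: b21 a2 a3 b24 a5 a6 a7
  row 3: b31 b32 a3 b34 a5 a6 a7
  row 4: a1 a2 a3 b44 a5 b46 a7
No row becomes fully distinguished — the join is lossy.

No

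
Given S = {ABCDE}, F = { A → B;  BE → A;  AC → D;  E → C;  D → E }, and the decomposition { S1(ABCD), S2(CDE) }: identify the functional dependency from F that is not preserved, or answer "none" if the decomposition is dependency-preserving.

Check BE → A: no single fragment contains all of {ABE}, and the restricted closure of {BE} across the fragments never reaches {A}.
A → B is preserved.
AC → D is preserved.
E → C is preserved.
D → E is preserved.

BE → A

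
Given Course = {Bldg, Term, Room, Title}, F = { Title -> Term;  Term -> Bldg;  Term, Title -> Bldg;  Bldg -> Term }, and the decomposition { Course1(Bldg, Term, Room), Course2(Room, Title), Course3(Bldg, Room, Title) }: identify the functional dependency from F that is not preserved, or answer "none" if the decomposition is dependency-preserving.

none

Title → Term: restricted closure across fragments reaches Term.
Term → Bldg lies within Course1.
Term, Title → Bldg: restricted closure across fragments reaches Bldg.
Bldg → Term lies within Course1.
Every dependency is enforceable on the fragments, so the decomposition is dependency-preserving.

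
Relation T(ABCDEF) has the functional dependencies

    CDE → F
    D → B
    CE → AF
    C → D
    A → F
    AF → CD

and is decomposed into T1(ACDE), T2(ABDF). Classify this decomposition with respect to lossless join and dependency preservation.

Lossless test: (AD)⁺ = {ABCDF}, which contains all of one fragment — lossless.
Dependency preservation: CDE → F; CE → AF; AF → CD are not contained in any single fragment, but the restricted closure of each left-hand side across the fragments still reaches the right-hand side; the remaining FDs each lie inside some fragment. All dependencies are preserved.

lossless and dependency-preserving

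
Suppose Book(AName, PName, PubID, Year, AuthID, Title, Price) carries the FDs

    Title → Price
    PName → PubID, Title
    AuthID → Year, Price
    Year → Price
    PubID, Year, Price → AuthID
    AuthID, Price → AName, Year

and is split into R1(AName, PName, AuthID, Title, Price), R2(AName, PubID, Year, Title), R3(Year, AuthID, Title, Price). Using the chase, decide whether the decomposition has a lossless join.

No

Chase test. Columns are AName, PName, PubID, Year, AuthID, Title, Price; row i has aⱼ where attribute j ∈ Ri, else bᵢⱼ.
Initial tableau (one row per fragment):
  row 1: a1 a2 b13 b14 a5 a6 a7
  row 2: a1 b22 a3 a4 b25 a6 b27
  row 3: b31 b32 b33 a4 a5 a6 a7
Rows 1 and 2 agree on Title; apply Title→Price and equate their Price entries.
Rows 1 and 3 agree on AuthID; apply AuthID→Year, Price and equate their Year, Price entries.
Rows 1 and 3 agree on AuthID, Price; apply AuthID, Price→AName, Year and equate their AName, Year entries.
No row becomes fully distinguished — the join is lossy.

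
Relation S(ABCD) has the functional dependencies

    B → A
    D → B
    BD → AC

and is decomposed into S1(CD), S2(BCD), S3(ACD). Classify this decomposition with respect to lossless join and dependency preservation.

Lossless test (chase): Rows 1 and 2 agree on D; apply D→B and equate their B entries. Rows 1 and 3 agree on D; apply D→B and equate their B entries. Rows 1 and 2 agree on BD; apply BD→AC and equate their AC entries. Rows 1 and 3 agree on BD; apply BD→AC and equate their AC entries. Row 1 is now all distinguished symbols — the join is lossless.
Dependency preservation: the restricted closure of {B} across the fragments never reaches {A}, so B → A cannot be enforced without a join — not preserved.

lossless but not dependency-preserving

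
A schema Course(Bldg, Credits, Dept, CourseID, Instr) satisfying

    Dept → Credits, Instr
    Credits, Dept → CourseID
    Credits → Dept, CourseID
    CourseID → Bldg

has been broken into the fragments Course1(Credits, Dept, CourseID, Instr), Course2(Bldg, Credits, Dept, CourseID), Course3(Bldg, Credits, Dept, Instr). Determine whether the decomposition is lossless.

Chase test. Columns are Bldg, Credits, Dept, CourseID, Instr; row i has aⱼ where attribute j ∈ Coursei, else bᵢⱼ.
Initial tableau (one row per fragment):
  row 1: b11 a2 a3 a4 a5
  row 2: a1 a2 a3 a4 b25
  row 3: a1 a2 a3 b34 a5
Rows 1 and 2 agree on Dept; apply Dept→Credits, Instr and equate their Credits, Instr entries.
Rows 1 and 3 agree on Credits, Dept; apply Credits, Dept→CourseID and equate their CourseID entries.
Rows 1 and 2 agree on CourseID; apply CourseID→Bldg and equate their Bldg entries.
Row 1 is now all distinguished symbols — the join is lossless.

Yes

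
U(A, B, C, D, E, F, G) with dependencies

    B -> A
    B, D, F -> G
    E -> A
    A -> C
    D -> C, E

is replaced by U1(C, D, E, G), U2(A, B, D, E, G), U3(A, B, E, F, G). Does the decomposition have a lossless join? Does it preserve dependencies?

lossy and not dependency-preserving

Lossless test (chase): Rows 1 and 2 agree on E; apply E→A and equate their A entries. Rows 1 and 2 agree on A; apply A→C and equate their C entries. Rows 1 and 3 agree on A; apply A→C and equate their C entries. No row becomes fully distinguished — the join is lossy.
Dependency preservation: the restricted closure of {B, D, F} across the fragments never reaches {G}, so B, D, F → G cannot be enforced without a join — not preserved.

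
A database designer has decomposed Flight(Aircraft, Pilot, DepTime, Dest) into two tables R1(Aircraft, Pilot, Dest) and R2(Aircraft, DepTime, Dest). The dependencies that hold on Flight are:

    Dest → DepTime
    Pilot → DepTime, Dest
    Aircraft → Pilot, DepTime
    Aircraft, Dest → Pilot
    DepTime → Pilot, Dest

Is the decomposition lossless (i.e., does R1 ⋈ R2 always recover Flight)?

Common attributes: R1 ∩ R2 = {Aircraft, Dest}.
Closure of {Aircraft, Dest}: Dest → DepTime applies, adding DepTime; Aircraft → Pilot, DepTime applies, adding Pilot. So (Aircraft, Dest)⁺ = {Aircraft, Pilot, DepTime, Dest}.
This closure contains every attribute of R1, so R1 ∩ R2 → R1. The join is lossless.

Yes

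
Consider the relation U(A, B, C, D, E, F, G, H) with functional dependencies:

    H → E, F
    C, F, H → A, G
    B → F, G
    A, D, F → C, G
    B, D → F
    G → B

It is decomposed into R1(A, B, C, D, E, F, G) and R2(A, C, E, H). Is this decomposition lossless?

Common attributes: R1 ∩ R2 = {A, C, E}.
No dependency enlarges {A, C, E}, so (A, C, E)⁺ = {A, C, E}.
The closure contains neither all of R1 = {A, B, C, D, E, F, G} nor all of R2 = {A, C, E, H}, so the common attributes are not a superkey of either fragment. The join is lossy.

No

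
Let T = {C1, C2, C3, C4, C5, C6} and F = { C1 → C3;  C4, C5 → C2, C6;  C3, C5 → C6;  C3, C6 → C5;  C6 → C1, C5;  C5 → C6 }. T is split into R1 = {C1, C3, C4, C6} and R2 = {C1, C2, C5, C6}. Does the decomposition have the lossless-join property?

No

Common attributes: R1 ∩ R2 = {C1, C6}.
Closure of {C1, C6}: C1 → C3 applies, adding C3; C3, C6 → C5 applies, adding C5. So (C1, C6)⁺ = {C1, C3, C5, C6}.
The closure contains neither all of R1 = {C1, C3, C4, C6} nor all of R2 = {C1, C2, C5, C6}, so the common attributes are not a superkey of either fragment. The join is lossy.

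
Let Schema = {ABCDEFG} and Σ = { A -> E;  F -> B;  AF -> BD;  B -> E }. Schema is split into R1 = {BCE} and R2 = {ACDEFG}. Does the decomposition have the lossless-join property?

Common attributes: R1 ∩ R2 = {CE}.
No dependency enlarges {CE}, so (CE)⁺ = {CE}.
The closure contains neither all of R1 = {BCE} nor all of R2 = {ACDEFG}, so the common attributes are not a superkey of either fragment. The join is lossy.

No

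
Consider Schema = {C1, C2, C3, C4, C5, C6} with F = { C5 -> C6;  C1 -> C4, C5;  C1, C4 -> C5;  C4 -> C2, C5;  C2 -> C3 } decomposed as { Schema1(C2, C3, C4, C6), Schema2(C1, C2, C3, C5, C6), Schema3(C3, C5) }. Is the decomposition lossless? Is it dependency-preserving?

lossy and not dependency-preserving

Lossless test (chase): Rows 2 and 3 agree on C5; apply C5→C6 and equate their C6 entries. No row becomes fully distinguished — the join is lossy.
Dependency preservation: the restricted closure of {C1} across the fragments never reaches {C4, C5}, so C1 → C4, C5 cannot be enforced without a join — not preserved.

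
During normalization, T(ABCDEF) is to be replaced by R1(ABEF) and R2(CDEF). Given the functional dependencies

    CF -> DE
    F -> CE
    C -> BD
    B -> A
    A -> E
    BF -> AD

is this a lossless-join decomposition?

Yes

Common attributes: R1 ∩ R2 = {EF}.
Closure of {EF}: F → CE applies, adding C; C → BD applies, adding BD; B → A applies, adding A. So (EF)⁺ = {ABCDEF}.
This closure contains every attribute of R1, so R1 ∩ R2 → R1. The join is lossless.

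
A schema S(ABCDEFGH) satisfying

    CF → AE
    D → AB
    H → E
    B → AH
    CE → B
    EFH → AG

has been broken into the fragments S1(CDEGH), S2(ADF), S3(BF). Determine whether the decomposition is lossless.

No

Chase test. Columns are ABCDEFGH; row i has aⱼ where attribute j ∈ Si, else bᵢⱼ.
Initial tableau (one row per fragment):
  row 1: b11 b12 a3 a4 a5 b16 a7 a8
  row 2: a1 b22 b23 a4 b25 a6 b27 b28
  row 3: b31 a2 b33 b34 b35 a6 b37 b38
Rows 1 and 2 agree on D; apply D→AB and equate their AB entries.
Rows 1 and 2 agree on B; apply B→AH and equate their AH entries.
Rows 1 and 2 agree on H; apply H→E and equate their E entries.
No row becomes fully distinguished — the join is lossy.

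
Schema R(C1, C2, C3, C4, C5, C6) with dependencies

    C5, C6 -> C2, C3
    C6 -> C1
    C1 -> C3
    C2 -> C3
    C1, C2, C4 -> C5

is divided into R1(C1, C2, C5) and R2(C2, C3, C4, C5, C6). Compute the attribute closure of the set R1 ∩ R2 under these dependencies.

C2, C3, C5

R1 ∩ R2 = {C2, C5}.
C2 → C3 applies, adding C3
Closure: {C2, C3, C5}.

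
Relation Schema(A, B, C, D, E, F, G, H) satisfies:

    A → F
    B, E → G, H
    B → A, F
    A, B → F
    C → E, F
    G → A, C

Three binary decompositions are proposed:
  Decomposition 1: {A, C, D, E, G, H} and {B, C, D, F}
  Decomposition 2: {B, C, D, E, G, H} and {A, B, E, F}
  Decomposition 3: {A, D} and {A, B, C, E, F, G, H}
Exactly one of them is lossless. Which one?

Decomposition 2

Decomposition 1: common = {C, D}, closure = {C, D, E, F} → lossy.
Decomposition 2: common = {B, E}, closure = {A, B, C, E, F, G, H} → lossless.
Decomposition 3: common = {A}, closure = {A, F} → lossy.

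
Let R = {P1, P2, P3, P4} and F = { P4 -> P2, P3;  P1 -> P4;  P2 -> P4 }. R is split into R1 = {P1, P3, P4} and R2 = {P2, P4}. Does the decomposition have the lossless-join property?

Common attributes: R1 ∩ R2 = {P4}.
Closure of {P4}: P4 → P2, P3 applies, adding P2, P3. So (P4)⁺ = {P2, P3, P4}.
This closure contains every attribute of R2, so R1 ∩ R2 → R2. The join is lossless.

Yes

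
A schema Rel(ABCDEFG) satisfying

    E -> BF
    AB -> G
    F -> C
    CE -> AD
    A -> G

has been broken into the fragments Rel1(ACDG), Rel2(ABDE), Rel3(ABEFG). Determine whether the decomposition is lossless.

Chase test. Columns are ABCDEFG; row i has aⱼ where attribute j ∈ Reli, else bᵢⱼ.
Initial tableau (one row per fragment):
  row 1: a1 b12 a3 a4 b15 b16 a7
  row 2: a1 a2 b23 a4 a5 b26 b27
  row 3: a1 a2 b33 b34 a5 a6 a7
Rows 2 and 3 agree on E; apply E→BF and equate their BF entries.
Rows 2 and 3 agree on AB; apply AB→G and equate their G entries.
Rows 2 and 3 agree on F; apply F→C and equate their C entries.
Rows 2 and 3 agree on CE; apply CE→AD and equate their AD entries.
No row becomes fully distinguished — the join is lossy.

No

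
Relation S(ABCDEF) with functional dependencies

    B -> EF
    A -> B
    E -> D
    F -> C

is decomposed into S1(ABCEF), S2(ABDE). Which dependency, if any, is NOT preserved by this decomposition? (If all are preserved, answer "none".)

none

B → EF lies within S1.
A → B lies within S1.
E → D lies within S2.
F → C lies within S1.
Every dependency is enforceable on the fragments, so the decomposition is dependency-preserving.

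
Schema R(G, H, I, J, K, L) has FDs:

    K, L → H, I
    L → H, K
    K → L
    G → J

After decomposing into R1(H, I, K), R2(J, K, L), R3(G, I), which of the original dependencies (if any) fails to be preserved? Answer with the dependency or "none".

Check G → J: no single fragment contains all of {G, J}, and the restricted closure of {G} across the fragments never reaches {J}.
K, L → H, I is preserved.
L → H, K is preserved.
K → L is preserved.

G → J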